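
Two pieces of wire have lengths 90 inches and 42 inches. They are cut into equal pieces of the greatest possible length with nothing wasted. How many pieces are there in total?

Piece length = gcd(90, 42).
90 = 2 × 3^2 × 5
42 = 2 × 3 × 7
gcd(90, 42) = 2 × 3 = 6.
Total pieces = 90/6 + 42/6 = 15 + 7 = 22.

22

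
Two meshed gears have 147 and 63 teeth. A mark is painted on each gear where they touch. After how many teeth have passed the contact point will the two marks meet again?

We need the least common multiple of the intervals.
147 = 3 × 7^2
63 = 3^2 × 7
LCM(147, 63) = 3^2 × 7^2 = 441.

441 teeth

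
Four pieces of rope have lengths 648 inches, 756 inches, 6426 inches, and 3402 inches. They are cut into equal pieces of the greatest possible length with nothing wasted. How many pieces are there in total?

Piece length = gcd(648, 756, 6426, 3402).
648 = 2^3 × 3^4
756 = 2^2 × 3^3 × 7
6426 = 2 × 3^3 × 7 × 17
3402 = 2 × 3^5 × 7
gcd(648, 756, 6426, 3402) = 2 × 3^3 = 54.
Total pieces = 648/54 + 756/54 + 6426/54 + 3402/54 = 12 + 14 + 119 + 63 = 208.

208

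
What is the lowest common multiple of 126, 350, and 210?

126 = 2 × 3^2 × 7
350 = 2 × 5^2 × 7
210 = 2 × 3 × 5 × 7
LCM(126, 350, 210) = 2 × 3^2 × 5^2 × 7 = 3150.

3150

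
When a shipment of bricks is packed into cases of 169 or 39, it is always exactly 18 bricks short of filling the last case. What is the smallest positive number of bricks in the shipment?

Being 18 short of a full case of size k means N ≡ −18 (mod k), i.e. N + 18 is a multiple of each size.
169 = 13^2
39 = 3 × 13
LCM(169, 39) = 3 × 13^2 = 507.
Smallest positive N is 507 − 18 = 489.

489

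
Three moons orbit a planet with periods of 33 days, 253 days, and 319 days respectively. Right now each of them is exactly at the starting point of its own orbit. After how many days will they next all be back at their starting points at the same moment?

22011 days

They coincide at every common multiple of the periods; the first is the LCM.
33 = 3 × 11
253 = 11 × 23
319 = 11 × 29
LCM(33, 253, 319) = 3 × 11 × 23 × 29 = 22011.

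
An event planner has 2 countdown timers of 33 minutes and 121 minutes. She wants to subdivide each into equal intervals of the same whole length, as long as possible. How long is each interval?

The interval must divide each timer length; the longest such is the gcd.
33 = 3 × 11
121 = 11^2
gcd(33, 121) = 11.

11 minutes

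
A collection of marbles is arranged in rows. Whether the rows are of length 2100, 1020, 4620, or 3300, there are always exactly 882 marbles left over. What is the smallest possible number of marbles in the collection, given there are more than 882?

N − 882 must be a common multiple of 2100, 1020, 4620, and 3300.
2100 = 2^2 × 3 × 5^2 × 7
1020 = 2^2 × 3 × 5 × 17
4620 = 2^2 × 3 × 5 × 7 × 11
3300 = 2^2 × 3 × 5^2 × 11
LCM(2100, 1020, 4620, 3300) = 2^2 × 3 × 5^2 × 7 × 11 × 17 = 392700.
Smallest N > 882 is LCM + 882 = 392700 + 882 = 393582.

393582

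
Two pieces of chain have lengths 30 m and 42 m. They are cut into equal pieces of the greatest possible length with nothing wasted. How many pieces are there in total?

12

Piece length = gcd(30, 42).
30 = 2 × 3 × 5
42 = 2 × 3 × 7
gcd(30, 42) = 2 × 3 = 6.
Total pieces = 30/6 + 42/6 = 5 + 7 = 12.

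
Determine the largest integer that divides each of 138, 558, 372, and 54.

6

138 = 2 × 3 × 23
558 = 2 × 3^2 × 31
372 = 2^2 × 3 × 31
54 = 2 × 3^3
gcd(138, 558, 372, 54) = 2 × 3 = 6.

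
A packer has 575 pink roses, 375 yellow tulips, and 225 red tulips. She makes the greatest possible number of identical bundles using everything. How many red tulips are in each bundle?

9

Number of bundles = gcd(575, 375, 225).
575 = 5^2 × 23
375 = 3 × 5^3
225 = 3^2 × 5^2
gcd(575, 375, 225) = 5^2 = 25.
red tulips per bundle = 225 / 25 = 9.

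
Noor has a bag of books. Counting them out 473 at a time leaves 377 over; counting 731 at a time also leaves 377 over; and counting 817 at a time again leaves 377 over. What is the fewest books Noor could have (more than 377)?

153156

N − 377 must be a common multiple of 473, 731, and 817.
473 = 11 × 43
731 = 17 × 43
817 = 19 × 43
LCM(473, 731, 817) = 11 × 17 × 19 × 43 = 152779.
Smallest N > 377 is LCM + 377 = 152779 + 377 = 153156.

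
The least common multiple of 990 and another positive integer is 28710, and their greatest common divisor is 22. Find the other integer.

gcd × lcm = product of the two integers, so the other integer is (22 × 28710) / 990 = 638.

638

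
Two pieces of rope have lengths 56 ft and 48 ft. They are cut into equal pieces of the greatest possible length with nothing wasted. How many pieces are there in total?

13

Piece length = gcd(56, 48).
56 = 2^3 × 7
48 = 2^4 × 3
gcd(56, 48) = 2^3 = 8.
Total pieces = 56/8 + 48/8 = 7 + 6 = 13.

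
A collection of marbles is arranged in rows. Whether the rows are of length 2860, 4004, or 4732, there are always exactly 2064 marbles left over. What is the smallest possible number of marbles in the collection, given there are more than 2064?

262324

N − 2064 must be a common multiple of 2860, 4004, and 4732.
2860 = 2^2 × 5 × 11 × 13
4004 = 2^2 × 7 × 11 × 13
4732 = 2^2 × 7 × 13^2
LCM(2860, 4004, 4732) = 2^2 × 5 × 7 × 11 × 13^2 = 260260.
Smallest N > 2064 is LCM + 2064 = 260260 + 2064 = 262324.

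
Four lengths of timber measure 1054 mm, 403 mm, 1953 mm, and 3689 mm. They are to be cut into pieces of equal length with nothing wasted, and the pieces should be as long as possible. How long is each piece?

Each piece length must divide every original length, so the longest possible is gcd(1054, 403, 1953, 3689).
1054 = 2 × 17 × 31
403 = 13 × 31
1953 = 3^2 × 7 × 31
3689 = 7 × 17 × 31
gcd(1054, 403, 1953, 3689) = 31.

31 mm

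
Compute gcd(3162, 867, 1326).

51

3162 = 2 × 3 × 17 × 31
867 = 3 × 17^2
1326 = 2 × 3 × 13 × 17
gcd(3162, 867, 1326) = 3 × 17 = 51.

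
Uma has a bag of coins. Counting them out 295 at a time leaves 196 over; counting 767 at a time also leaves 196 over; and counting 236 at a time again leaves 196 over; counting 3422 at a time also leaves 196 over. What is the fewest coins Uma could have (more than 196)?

N − 196 must be a common multiple of 295, 767, 236, and 3422.
295 = 5 × 59
767 = 13 × 59
236 = 2^2 × 59
3422 = 2 × 29 × 59
LCM(295, 767, 236, 3422) = 2^2 × 5 × 13 × 29 × 59 = 444860.
Smallest N > 196 is LCM + 196 = 444860 + 196 = 445056.

445056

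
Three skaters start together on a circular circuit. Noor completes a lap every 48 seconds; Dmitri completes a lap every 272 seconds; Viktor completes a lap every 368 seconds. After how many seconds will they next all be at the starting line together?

18768 seconds

The first simultaneous occurrence is after LCM of the individual periods.
48 = 2^4 × 3
272 = 2^4 × 17
368 = 2^4 × 23
LCM(48, 272, 368) = 2^4 × 3 × 17 × 23 = 18768.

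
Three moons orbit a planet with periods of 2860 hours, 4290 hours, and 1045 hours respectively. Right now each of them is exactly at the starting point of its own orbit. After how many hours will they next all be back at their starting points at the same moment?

163020 hours

They coincide at every common multiple of the periods; the first is the LCM.
2860 = 2^2 × 5 × 11 × 13
4290 = 2 × 3 × 5 × 11 × 13
1045 = 5 × 11 × 19
LCM(2860, 4290, 1045) = 2^2 × 3 × 5 × 11 × 13 × 19 = 163020.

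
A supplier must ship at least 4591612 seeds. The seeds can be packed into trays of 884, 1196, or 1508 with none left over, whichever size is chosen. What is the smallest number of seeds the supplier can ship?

The number of seeds must be a common multiple of 884, 1196, and 1508, so a multiple of their LCM.
884 = 2^2 × 13 × 17
1196 = 2^2 × 13 × 23
1508 = 2^2 × 13 × 29
LCM(884, 1196, 1508) = 2^2 × 13 × 17 × 23 × 29 = 589628.
Smallest multiple of 589628 that is ≥ 4591612: ⌈4591612/589628⌉ × 589628 = 8 × 589628 = 4717024.

4717024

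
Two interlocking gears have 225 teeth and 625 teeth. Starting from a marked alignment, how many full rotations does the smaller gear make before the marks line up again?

25 rotations

All finish a whole number of cycles simultaneously at t = LCM of the periods.
225 = 3^2 × 5^2
625 = 5^4
LCM(225, 625) = 3^2 × 5^4 = 5625.
Rotations for period 225: 5625 / 225 = 25.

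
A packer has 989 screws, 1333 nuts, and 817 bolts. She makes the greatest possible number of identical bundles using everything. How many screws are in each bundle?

23

Number of bundles = gcd(989, 1333, 817).
989 = 23 × 43
1333 = 31 × 43
817 = 19 × 43
gcd(989, 1333, 817) = 43.
screws per bundle = 989 / 43 = 23.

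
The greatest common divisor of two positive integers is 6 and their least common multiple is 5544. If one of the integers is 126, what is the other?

264

For two integers, gcd × lcm = product, so the other is (6 × 5544) / 126 = 33264 / 126 = 264.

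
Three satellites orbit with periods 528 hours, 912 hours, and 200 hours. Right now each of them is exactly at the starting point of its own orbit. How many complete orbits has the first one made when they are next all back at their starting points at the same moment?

475 orbits

They are all back at their starting positions together after one LCM of the periods.
528 = 2^4 × 3 × 11
912 = 2^4 × 3 × 19
200 = 2^3 × 5^2
LCM(528, 912, 200) = 2^4 × 3 × 5^2 × 11 × 19 = 250800.
Orbits for period 528: 250800 / 528 = 475.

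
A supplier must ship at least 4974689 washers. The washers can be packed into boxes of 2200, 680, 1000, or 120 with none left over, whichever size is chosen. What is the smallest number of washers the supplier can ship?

5049000

The number of washers must be a common multiple of 2200, 680, 1000, and 120, so a multiple of their LCM.
2200 = 2^3 × 5^2 × 11
680 = 2^3 × 5 × 17
1000 = 2^3 × 5^3
120 = 2^3 × 3 × 5
LCM(2200, 680, 1000, 120) = 2^3 × 3 × 5^3 × 11 × 17 = 561000.
Smallest multiple of 561000 that is ≥ 4974689: ⌈4974689/561000⌉ × 561000 = 9 × 561000 = 5049000.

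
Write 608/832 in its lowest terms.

608 = 2^5 × 19
832 = 2^6 × 13
gcd(608, 832) = 2^5 = 32.
Divide numerator and denominator by 32: 608/832 = 19/26.

19/26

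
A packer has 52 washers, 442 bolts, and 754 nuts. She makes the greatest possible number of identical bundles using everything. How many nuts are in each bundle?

29

Number of bundles = gcd(52, 442, 754).
52 = 2^2 × 13
442 = 2 × 13 × 17
754 = 2 × 13 × 29
gcd(52, 442, 754) = 2 × 13 = 26.
nuts per bundle = 754 / 26 = 29.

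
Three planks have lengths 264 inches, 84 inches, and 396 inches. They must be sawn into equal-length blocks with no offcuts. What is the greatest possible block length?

12 inches

The block length must divide every plank, so the greatest is gcd(264, 84, 396).
264 = 2^3 × 3 × 11
84 = 2^2 × 3 × 7
396 = 2^2 × 3^2 × 11
gcd(264, 84, 396) = 2^2 × 3 = 12.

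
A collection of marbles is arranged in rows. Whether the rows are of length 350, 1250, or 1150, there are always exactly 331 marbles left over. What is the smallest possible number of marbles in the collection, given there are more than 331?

201581

N − 331 must be a common multiple of 350, 1250, and 1150.
350 = 2 × 5^2 × 7
1250 = 2 × 5^4
1150 = 2 × 5^2 × 23
LCM(350, 1250, 1150) = 2 × 5^4 × 7 × 23 = 201250.
Smallest N > 331 is LCM + 331 = 201250 + 331 = 201581.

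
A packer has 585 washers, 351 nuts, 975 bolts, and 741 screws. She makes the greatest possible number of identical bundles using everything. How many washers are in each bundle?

Number of bundles = gcd(585, 351, 975, 741).
585 = 3^2 × 5 × 13
351 = 3^3 × 13
975 = 3 × 5^2 × 13
741 = 3 × 13 × 19
gcd(585, 351, 975, 741) = 3 × 13 = 39.
washers per bundle = 585 / 39 = 15.

15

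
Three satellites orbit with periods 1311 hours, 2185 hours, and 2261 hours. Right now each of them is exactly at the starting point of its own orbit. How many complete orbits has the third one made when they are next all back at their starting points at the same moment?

345 orbits

All finish a whole number of cycles simultaneously at t = LCM of the periods.
1311 = 3 × 19 × 23
2185 = 5 × 19 × 23
2261 = 7 × 17 × 19
LCM(1311, 2185, 2261) = 3 × 5 × 7 × 17 × 19 × 23 = 780045.
Orbits for period 2261: 780045 / 2261 = 345.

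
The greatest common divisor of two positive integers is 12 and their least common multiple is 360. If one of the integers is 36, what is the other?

For two integers, gcd × lcm = product, so the other is (12 × 360) / 36 = 4320 / 36 = 120.

120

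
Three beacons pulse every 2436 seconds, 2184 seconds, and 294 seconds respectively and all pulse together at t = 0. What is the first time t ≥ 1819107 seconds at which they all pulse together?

2216760 seconds

Joint pulses occur at multiples of LCM(2436, 2184, 294).
2436 = 2^2 × 3 × 7 × 29
2184 = 2^3 × 3 × 7 × 13
294 = 2 × 3 × 7^2
LCM(2436, 2184, 294) = 2^3 × 3 × 7^2 × 13 × 29 = 443352.
Smallest multiple of 443352 that is ≥ 1819107: ⌈1819107/443352⌉ × 443352 = 5 × 443352 = 2216760.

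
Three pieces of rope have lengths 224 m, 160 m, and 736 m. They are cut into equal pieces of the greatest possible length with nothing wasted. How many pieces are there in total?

Piece length = gcd(224, 160, 736).
224 = 2^5 × 7
160 = 2^5 × 5
736 = 2^5 × 23
gcd(224, 160, 736) = 2^5 = 32.
Total pieces = 224/32 + 160/32 + 736/32 = 7 + 5 + 23 = 35.

35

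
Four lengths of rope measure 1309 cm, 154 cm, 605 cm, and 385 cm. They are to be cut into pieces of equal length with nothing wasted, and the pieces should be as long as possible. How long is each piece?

11 cm

The greatest length dividing all of 1309, 154, 605, and 385 is their gcd.
1309 = 7 × 11 × 17
154 = 2 × 7 × 11
605 = 5 × 11^2
385 = 5 × 7 × 11
gcd(1309, 154, 605, 385) = 11.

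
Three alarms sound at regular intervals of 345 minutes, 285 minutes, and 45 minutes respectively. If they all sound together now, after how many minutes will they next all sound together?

They coincide at every common multiple of the periods; the first is the LCM.
345 = 3 × 5 × 23
285 = 3 × 5 × 19
45 = 3^2 × 5
LCM(345, 285, 45) = 3^2 × 5 × 19 × 23 = 19665.

19665 minutes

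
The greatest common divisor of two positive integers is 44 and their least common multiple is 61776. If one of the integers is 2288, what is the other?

1188

For two integers, gcd × lcm = product, so the other is (44 × 61776) / 2288 = 2718144 / 2288 = 1188.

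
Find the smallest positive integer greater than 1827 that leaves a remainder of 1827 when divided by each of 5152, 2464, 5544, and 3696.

511875

N − 1827 must be a common multiple of 5152, 2464, 5544, and 3696.
5152 = 2^5 × 7 × 23
2464 = 2^5 × 7 × 11
5544 = 2^3 × 3^2 × 7 × 11
3696 = 2^4 × 3 × 7 × 11
LCM(5152, 2464, 5544, 3696) = 2^5 × 3^2 × 7 × 11 × 23 = 510048.
Smallest N > 1827 is LCM + 1827 = 510048 + 1827 = 511875.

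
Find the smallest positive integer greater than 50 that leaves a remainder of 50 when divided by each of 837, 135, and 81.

12605

N − 50 must be a common multiple of 837, 135, and 81.
837 = 3^3 × 31
135 = 3^3 × 5
81 = 3^4
LCM(837, 135, 81) = 3^4 × 5 × 31 = 12555.
Smallest N > 50 is LCM + 50 = 12555 + 50 = 12605.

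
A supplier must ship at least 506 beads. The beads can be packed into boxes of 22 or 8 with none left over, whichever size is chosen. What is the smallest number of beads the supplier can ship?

528

The number of beads must be a common multiple of 22 and 8, so a multiple of their LCM.
22 = 2 × 11
8 = 2^3
LCM(22, 8) = 2^3 × 11 = 88.
Smallest multiple of 88 that is ≥ 506: ⌈506/88⌉ × 88 = 6 × 88 = 528.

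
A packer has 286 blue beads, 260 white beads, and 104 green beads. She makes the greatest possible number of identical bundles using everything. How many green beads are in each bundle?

4

Number of bundles = gcd(286, 260, 104).
286 = 2 × 11 × 13
260 = 2^2 × 5 × 13
104 = 2^3 × 13
gcd(286, 260, 104) = 2 × 13 = 26.
green beads per bundle = 104 / 26 = 4.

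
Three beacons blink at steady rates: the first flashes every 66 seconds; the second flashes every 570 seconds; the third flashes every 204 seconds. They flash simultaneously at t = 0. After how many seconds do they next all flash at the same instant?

213180 seconds

They coincide at every common multiple of the periods; the first is the LCM.
66 = 2 × 3 × 11
570 = 2 × 3 × 5 × 19
204 = 2^2 × 3 × 17
LCM(66, 570, 204) = 2^2 × 3 × 5 × 11 × 17 × 19 = 213180.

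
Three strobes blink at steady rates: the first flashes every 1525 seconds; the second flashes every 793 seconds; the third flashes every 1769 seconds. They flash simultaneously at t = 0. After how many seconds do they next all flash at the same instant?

574925 seconds

We need the least common multiple of the intervals.
1525 = 5^2 × 61
793 = 13 × 61
1769 = 29 × 61
LCM(1525, 793, 1769) = 5^2 × 13 × 29 × 61 = 574925.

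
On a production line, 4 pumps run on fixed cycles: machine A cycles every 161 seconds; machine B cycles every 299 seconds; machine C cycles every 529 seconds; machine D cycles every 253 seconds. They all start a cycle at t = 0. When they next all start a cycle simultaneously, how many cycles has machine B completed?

All finish a whole number of cycles simultaneously at t = LCM of the periods.
161 = 7 × 23
299 = 13 × 23
529 = 23^2
253 = 11 × 23
LCM(161, 299, 529, 253) = 7 × 11 × 13 × 23^2 = 529529.
Cycles for period 299: 529529 / 299 = 1771.

1771 cycles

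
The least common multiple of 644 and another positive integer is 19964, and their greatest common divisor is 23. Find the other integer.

713

gcd × lcm = product of the two integers, so the other integer is (23 × 19964) / 644 = 713.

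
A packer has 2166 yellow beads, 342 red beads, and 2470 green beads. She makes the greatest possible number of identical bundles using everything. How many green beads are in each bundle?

65

Number of bundles = gcd(2166, 342, 2470).
2166 = 2 × 3 × 19^2
342 = 2 × 3^2 × 19
2470 = 2 × 5 × 13 × 19
gcd(2166, 342, 2470) = 2 × 19 = 38.
green beads per bundle = 2470 / 38 = 65.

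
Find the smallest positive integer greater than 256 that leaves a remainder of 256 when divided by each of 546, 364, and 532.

21004

N − 256 must be a common multiple of 546, 364, and 532.
546 = 2 × 3 × 7 × 13
364 = 2^2 × 7 × 13
532 = 2^2 × 7 × 19
LCM(546, 364, 532) = 2^2 × 3 × 7 × 13 × 19 = 20748.
Smallest N > 256 is LCM + 256 = 20748 + 256 = 21004.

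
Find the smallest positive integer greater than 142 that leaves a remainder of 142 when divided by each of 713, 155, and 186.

N − 142 must be a common multiple of 713, 155, and 186.
713 = 23 × 31
155 = 5 × 31
186 = 2 × 3 × 31
LCM(713, 155, 186) = 2 × 3 × 5 × 23 × 31 = 21390.
Smallest N > 142 is LCM + 142 = 21390 + 142 = 21532.

21532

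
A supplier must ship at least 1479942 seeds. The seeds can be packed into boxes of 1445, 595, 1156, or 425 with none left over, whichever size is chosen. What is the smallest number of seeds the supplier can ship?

The number of seeds must be a common multiple of 1445, 595, 1156, and 425, so a multiple of their LCM.
1445 = 5 × 17^2
595 = 5 × 7 × 17
1156 = 2^2 × 17^2
425 = 5^2 × 17
LCM(1445, 595, 1156, 425) = 2^2 × 5^2 × 7 × 17^2 = 202300.
Smallest multiple of 202300 that is ≥ 1479942: ⌈1479942/202300⌉ × 202300 = 8 × 202300 = 1618400.

1618400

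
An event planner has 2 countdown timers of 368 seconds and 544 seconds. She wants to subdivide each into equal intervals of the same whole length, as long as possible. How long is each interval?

The interval must divide each timer length; the longest such is the gcd.
368 = 2^4 × 23
544 = 2^5 × 17
gcd(368, 544) = 2^4 = 16.

16 seconds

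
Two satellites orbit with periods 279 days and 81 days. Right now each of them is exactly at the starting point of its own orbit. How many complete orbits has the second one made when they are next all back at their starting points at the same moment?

31 orbits

They are all back at their starting positions together after one LCM of the periods.
279 = 3^2 × 31
81 = 3^4
LCM(279, 81) = 3^4 × 31 = 2511.
Orbits for period 81: 2511 / 81 = 31.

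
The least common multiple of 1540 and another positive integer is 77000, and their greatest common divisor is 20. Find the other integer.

1000

gcd × lcm = product of the two integers, so the other integer is (20 × 77000) / 1540 = 1000.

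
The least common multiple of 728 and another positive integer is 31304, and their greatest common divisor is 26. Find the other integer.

1118

gcd × lcm = product of the two integers, so the other integer is (26 × 31304) / 728 = 1118.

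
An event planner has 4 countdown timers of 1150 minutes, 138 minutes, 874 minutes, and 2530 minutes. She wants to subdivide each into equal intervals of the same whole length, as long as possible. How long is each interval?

The interval must divide each timer length; the longest such is the gcd.
1150 = 2 × 5^2 × 23
138 = 2 × 3 × 23
874 = 2 × 19 × 23
2530 = 2 × 5 × 11 × 23
gcd(1150, 138, 874, 2530) = 2 × 23 = 46.

46 minutes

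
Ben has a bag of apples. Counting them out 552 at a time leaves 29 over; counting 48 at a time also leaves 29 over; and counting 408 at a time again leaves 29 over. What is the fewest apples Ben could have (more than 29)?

18797

N − 29 must be a common multiple of 552, 48, and 408.
552 = 2^3 × 3 × 23
48 = 2^4 × 3
408 = 2^3 × 3 × 17
LCM(552, 48, 408) = 2^4 × 3 × 17 × 23 = 18768.
Smallest N > 29 is LCM + 29 = 18768 + 29 = 18797.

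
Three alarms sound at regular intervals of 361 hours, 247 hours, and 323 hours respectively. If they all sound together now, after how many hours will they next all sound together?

79781 hours

The first simultaneous occurrence is after LCM of the individual periods.
361 = 19^2
247 = 13 × 19
323 = 17 × 19
LCM(361, 247, 323) = 13 × 17 × 19^2 = 79781.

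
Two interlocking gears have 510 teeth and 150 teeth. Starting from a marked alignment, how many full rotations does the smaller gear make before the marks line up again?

The first common completion time is the LCM of the periods.
510 = 2 × 3 × 5 × 17
150 = 2 × 3 × 5^2
LCM(510, 150) = 2 × 3 × 5^2 × 17 = 2550.
Rotations for period 150: 2550 / 150 = 17.

17 rotations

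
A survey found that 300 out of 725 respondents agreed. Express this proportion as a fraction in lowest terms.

12/29

300 = 2^2 × 3 × 5^2
725 = 5^2 × 29
gcd(300, 725) = 5^2 = 25.
Divide numerator and denominator by 25: 300/725 = 12/29.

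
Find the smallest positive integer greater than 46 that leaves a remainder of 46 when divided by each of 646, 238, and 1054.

140228

N − 46 must be a common multiple of 646, 238, and 1054.
646 = 2 × 17 × 19
238 = 2 × 7 × 17
1054 = 2 × 17 × 31
LCM(646, 238, 1054) = 2 × 7 × 17 × 19 × 31 = 140182.
Smallest N > 46 is LCM + 46 = 140182 + 46 = 140228.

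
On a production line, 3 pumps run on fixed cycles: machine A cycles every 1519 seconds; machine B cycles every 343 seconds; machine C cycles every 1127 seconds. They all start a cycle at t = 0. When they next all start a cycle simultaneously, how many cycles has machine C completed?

The first common completion time is the LCM of the periods.
1519 = 7^2 × 31
343 = 7^3
1127 = 7^2 × 23
LCM(1519, 343, 1127) = 7^3 × 23 × 31 = 244559.
Cycles for period 1127: 244559 / 1127 = 217.

217 cycles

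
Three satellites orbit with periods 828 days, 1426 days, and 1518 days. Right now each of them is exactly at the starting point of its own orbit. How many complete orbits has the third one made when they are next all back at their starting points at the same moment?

186 orbits

They are all back at their starting positions together after one LCM of the periods.
828 = 2^2 × 3^2 × 23
1426 = 2 × 23 × 31
1518 = 2 × 3 × 11 × 23
LCM(828, 1426, 1518) = 2^2 × 3^2 × 11 × 23 × 31 = 282348.
Orbits for period 1518: 282348 / 1518 = 186.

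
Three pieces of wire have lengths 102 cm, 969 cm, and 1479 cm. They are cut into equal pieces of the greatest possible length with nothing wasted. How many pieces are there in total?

50

Piece length = gcd(102, 969, 1479).
102 = 2 × 3 × 17
969 = 3 × 17 × 19
1479 = 3 × 17 × 29
gcd(102, 969, 1479) = 3 × 17 = 51.
Total pieces = 102/51 + 969/51 + 1479/51 = 2 + 19 + 29 = 50.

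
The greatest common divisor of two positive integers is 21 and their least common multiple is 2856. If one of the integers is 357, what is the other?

For two integers, gcd × lcm = product, so the other is (21 × 2856) / 357 = 59976 / 357 = 168.

168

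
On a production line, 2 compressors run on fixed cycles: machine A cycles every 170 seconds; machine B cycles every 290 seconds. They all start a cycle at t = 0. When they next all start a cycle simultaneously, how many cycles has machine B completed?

All finish a whole number of cycles simultaneously at t = LCM of the periods.
170 = 2 × 5 × 17
290 = 2 × 5 × 29
LCM(170, 290) = 2 × 5 × 17 × 29 = 4930.
Cycles for period 290: 4930 / 290 = 17.

17 cycles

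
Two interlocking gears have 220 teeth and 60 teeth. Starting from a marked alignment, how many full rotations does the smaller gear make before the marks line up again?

They are all back at their starting positions together after one LCM of the periods.
220 = 2^2 × 5 × 11
60 = 2^2 × 3 × 5
LCM(220, 60) = 2^2 × 3 × 5 × 11 = 660.
Rotations for period 60: 660 / 60 = 11.

11 rotations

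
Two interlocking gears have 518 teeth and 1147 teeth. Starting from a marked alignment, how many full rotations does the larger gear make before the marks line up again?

14 rotations

The first common completion time is the LCM of the periods.
518 = 2 × 7 × 37
1147 = 31 × 37
LCM(518, 1147) = 2 × 7 × 31 × 37 = 16058.
Rotations for period 1147: 16058 / 1147 = 14.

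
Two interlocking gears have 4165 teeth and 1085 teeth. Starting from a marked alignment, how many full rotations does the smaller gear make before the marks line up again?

The first common completion time is the LCM of the periods.
4165 = 5 × 7^2 × 17
1085 = 5 × 7 × 31
LCM(4165, 1085) = 5 × 7^2 × 17 × 31 = 129115.
Rotations for period 1085: 129115 / 1085 = 119.

119 rotations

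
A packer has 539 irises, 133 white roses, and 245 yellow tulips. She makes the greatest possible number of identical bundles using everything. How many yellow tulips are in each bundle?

Number of bundles = gcd(539, 133, 245).
539 = 7^2 × 11
133 = 7 × 19
245 = 5 × 7^2
gcd(539, 133, 245) = 7.
yellow tulips per bundle = 245 / 7 = 35.

35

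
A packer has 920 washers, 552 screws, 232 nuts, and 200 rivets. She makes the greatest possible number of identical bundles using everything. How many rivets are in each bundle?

25

Number of bundles = gcd(920, 552, 232, 200).
920 = 2^3 × 5 × 23
552 = 2^3 × 3 × 23
232 = 2^3 × 29
200 = 2^3 × 5^2
gcd(920, 552, 232, 200) = 2^3 = 8.
rivets per bundle = 200 / 8 = 25.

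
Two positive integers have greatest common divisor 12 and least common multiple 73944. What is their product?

For any two positive integers, gcd × lcm = product = 12 × 73944 = 887328.

887328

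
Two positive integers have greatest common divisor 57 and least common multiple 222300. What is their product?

For any two positive integers, gcd × lcm = product = 57 × 222300 = 12671100.

12671100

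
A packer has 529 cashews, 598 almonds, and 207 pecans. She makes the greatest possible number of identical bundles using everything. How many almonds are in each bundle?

Number of bundles = gcd(529, 598, 207).
529 = 23^2
598 = 2 × 13 × 23
207 = 3^2 × 23
gcd(529, 598, 207) = 23.
almonds per bundle = 598 / 23 = 26.

26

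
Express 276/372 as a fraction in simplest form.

276 = 2^2 × 3 × 23
372 = 2^2 × 3 × 31
gcd(276, 372) = 2^2 × 3 = 12.
Divide numerator and denominator by 12: 276/372 = 23/31.

23/31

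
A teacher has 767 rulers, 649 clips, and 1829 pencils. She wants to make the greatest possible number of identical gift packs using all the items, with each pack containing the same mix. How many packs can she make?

59 packs

The pack count must divide each quantity, so the greatest is gcd(767, 649, 1829).
767 = 13 × 59
649 = 11 × 59
1829 = 31 × 59
gcd(767, 649, 1829) = 59.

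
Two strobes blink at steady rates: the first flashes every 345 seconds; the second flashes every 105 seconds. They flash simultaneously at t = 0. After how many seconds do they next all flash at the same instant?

We need the least common multiple of the intervals.
345 = 3 × 5 × 23
105 = 3 × 5 × 7
LCM(345, 105) = 3 × 5 × 7 × 23 = 2415.

2415 seconds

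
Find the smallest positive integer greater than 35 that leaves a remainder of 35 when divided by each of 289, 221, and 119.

26334

N − 35 must be a common multiple of 289, 221, and 119.
289 = 17^2
221 = 13 × 17
119 = 7 × 17
LCM(289, 221, 119) = 7 × 13 × 17^2 = 26299.
Smallest N > 35 is LCM + 35 = 26299 + 35 = 26334.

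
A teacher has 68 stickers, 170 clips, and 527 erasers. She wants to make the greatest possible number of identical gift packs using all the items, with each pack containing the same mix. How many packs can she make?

The pack count must divide each quantity, so the greatest is gcd(68, 170, 527).
68 = 2^2 × 17
170 = 2 × 5 × 17
527 = 17 × 31
gcd(68, 170, 527) = 17.

17 packs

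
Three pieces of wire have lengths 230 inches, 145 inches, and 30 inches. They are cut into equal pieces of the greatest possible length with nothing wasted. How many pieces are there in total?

81

Piece length = gcd(230, 145, 30).
230 = 2 × 5 × 23
145 = 5 × 29
30 = 2 × 3 × 5
gcd(230, 145, 30) = 5.
Total pieces = 230/5 + 145/5 + 30/5 = 46 + 29 + 6 = 81.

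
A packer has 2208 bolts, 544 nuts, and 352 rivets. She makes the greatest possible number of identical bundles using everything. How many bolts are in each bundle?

Number of bundles = gcd(2208, 544, 352).
2208 = 2^5 × 3 × 23
544 = 2^5 × 17
352 = 2^5 × 11
gcd(2208, 544, 352) = 2^5 = 32.
bolts per bundle = 2208 / 32 = 69.

69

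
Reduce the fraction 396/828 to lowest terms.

11/23

396 = 2^2 × 3^2 × 11
828 = 2^2 × 3^2 × 23
gcd(396, 828) = 2^2 × 3^2 = 36.
Divide numerator and denominator by 36: 396/828 = 11/23.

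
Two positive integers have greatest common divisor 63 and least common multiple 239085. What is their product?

15062355

For any two positive integers, gcd × lcm = product = 63 × 239085 = 15062355.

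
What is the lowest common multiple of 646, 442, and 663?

25194

646 = 2 × 17 × 19
442 = 2 × 13 × 17
663 = 3 × 13 × 17
LCM(646, 442, 663) = 2 × 3 × 13 × 17 × 19 = 25194.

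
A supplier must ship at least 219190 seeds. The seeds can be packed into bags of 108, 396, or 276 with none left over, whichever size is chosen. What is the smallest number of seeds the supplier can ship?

245916

The number of seeds must be a common multiple of 108, 396, and 276, so a multiple of their LCM.
108 = 2^2 × 3^3
396 = 2^2 × 3^2 × 11
276 = 2^2 × 3 × 23
LCM(108, 396, 276) = 2^2 × 3^3 × 11 × 23 = 27324.
Smallest multiple of 27324 that is ≥ 219190: ⌈219190/27324⌉ × 27324 = 9 × 27324 = 245916.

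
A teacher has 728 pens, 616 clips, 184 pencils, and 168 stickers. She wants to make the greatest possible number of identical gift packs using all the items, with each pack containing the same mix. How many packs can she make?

The pack count must divide each quantity, so the greatest is gcd(728, 616, 184, 168).
728 = 2^3 × 7 × 13
616 = 2^3 × 7 × 11
184 = 2^3 × 23
168 = 2^3 × 3 × 7
gcd(728, 616, 184, 168) = 2^3 = 8.

8 packs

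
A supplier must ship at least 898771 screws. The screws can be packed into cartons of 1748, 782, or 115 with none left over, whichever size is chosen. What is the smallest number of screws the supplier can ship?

1040060

The number of screws must be a common multiple of 1748, 782, and 115, so a multiple of their LCM.
1748 = 2^2 × 19 × 23
782 = 2 × 17 × 23
115 = 5 × 23
LCM(1748, 782, 115) = 2^2 × 5 × 17 × 19 × 23 = 148580.
Smallest multiple of 148580 that is ≥ 898771: ⌈898771/148580⌉ × 148580 = 7 × 148580 = 1040060.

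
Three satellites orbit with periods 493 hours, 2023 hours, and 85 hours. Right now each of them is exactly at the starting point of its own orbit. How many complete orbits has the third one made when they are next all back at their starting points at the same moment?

3451 orbits

All finish a whole number of cycles simultaneously at t = LCM of the periods.
493 = 17 × 29
2023 = 7 × 17^2
85 = 5 × 17
LCM(493, 2023, 85) = 5 × 7 × 17^2 × 29 = 293335.
Orbits for period 85: 293335 / 85 = 3451.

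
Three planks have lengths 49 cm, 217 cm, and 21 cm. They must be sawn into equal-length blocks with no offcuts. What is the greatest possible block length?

7 cm

The block length must divide every plank, so the greatest is gcd(49, 217, 21).
49 = 7^2
217 = 7 × 31
21 = 3 × 7
gcd(49, 217, 21) = 7.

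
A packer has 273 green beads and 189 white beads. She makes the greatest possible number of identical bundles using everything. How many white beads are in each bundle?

9

Number of bundles = gcd(273, 189).
273 = 3 × 7 × 13
189 = 3^3 × 7
gcd(273, 189) = 3 × 7 = 21.
white beads per bundle = 189 / 21 = 9.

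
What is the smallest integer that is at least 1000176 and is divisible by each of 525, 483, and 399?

1147125

The integer must be a common multiple of 525, 483, and 399, so a multiple of their LCM.
525 = 3 × 5^2 × 7
483 = 3 × 7 × 23
399 = 3 × 7 × 19
LCM(525, 483, 399) = 3 × 5^2 × 7 × 19 × 23 = 229425.
Smallest multiple of 229425 that is ≥ 1000176: ⌈1000176/229425⌉ × 229425 = 5 × 229425 = 1147125.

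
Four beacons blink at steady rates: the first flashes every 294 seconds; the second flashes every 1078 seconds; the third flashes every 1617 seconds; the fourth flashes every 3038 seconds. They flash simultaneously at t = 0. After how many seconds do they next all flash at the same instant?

We need the least common multiple of the intervals.
294 = 2 × 3 × 7^2
1078 = 2 × 7^2 × 11
1617 = 3 × 7^2 × 11
3038 = 2 × 7^2 × 31
LCM(294, 1078, 1617, 3038) = 2 × 3 × 7^2 × 11 × 31 = 100254.

100254 seconds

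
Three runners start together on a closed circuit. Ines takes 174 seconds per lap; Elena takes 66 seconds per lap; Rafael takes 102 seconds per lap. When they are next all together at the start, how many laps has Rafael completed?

319 laps

They are all back at their starting positions together after one LCM of the periods.
174 = 2 × 3 × 29
66 = 2 × 3 × 11
102 = 2 × 3 × 17
LCM(174, 66, 102) = 2 × 3 × 11 × 17 × 29 = 32538.
Laps for period 102: 32538 / 102 = 319.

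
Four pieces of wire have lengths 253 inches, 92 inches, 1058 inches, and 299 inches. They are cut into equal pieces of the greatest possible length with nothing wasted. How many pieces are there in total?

74

Piece length = gcd(253, 92, 1058, 299).
253 = 11 × 23
92 = 2^2 × 23
1058 = 2 × 23^2
299 = 13 × 23
gcd(253, 92, 1058, 299) = 23.
Total pieces = 253/23 + 92/23 + 1058/23 + 299/23 = 11 + 4 + 46 + 13 = 74.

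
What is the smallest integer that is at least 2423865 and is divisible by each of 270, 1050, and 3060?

2570400

The integer must be a common multiple of 270, 1050, and 3060, so a multiple of their LCM.
270 = 2 × 3^3 × 5
1050 = 2 × 3 × 5^2 × 7
3060 = 2^2 × 3^2 × 5 × 17
LCM(270, 1050, 3060) = 2^2 × 3^3 × 5^2 × 7 × 17 = 321300.
Smallest multiple of 321300 that is ≥ 2423865: ⌈2423865/321300⌉ × 321300 = 8 × 321300 = 2570400.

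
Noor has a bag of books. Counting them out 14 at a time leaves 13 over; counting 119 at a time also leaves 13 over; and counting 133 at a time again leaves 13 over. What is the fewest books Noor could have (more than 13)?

N − 13 must be a common multiple of 14, 119, and 133.
14 = 2 × 7
119 = 7 × 17
133 = 7 × 19
LCM(14, 119, 133) = 2 × 7 × 17 × 19 = 4522.
Smallest N > 13 is LCM + 13 = 4522 + 13 = 4535.

4535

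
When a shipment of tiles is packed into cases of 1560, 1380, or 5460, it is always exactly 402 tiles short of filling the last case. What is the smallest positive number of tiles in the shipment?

250758

Being 402 short of a full case of size k means N ≡ −402 (mod k), i.e. N + 402 is a multiple of each size.
1560 = 2^3 × 3 × 5 × 13
1380 = 2^2 × 3 × 5 × 23
5460 = 2^2 × 3 × 5 × 7 × 13
LCM(1560, 1380, 5460) = 2^3 × 3 × 5 × 7 × 13 × 23 = 251160.
Smallest positive N is 251160 − 402 = 250758.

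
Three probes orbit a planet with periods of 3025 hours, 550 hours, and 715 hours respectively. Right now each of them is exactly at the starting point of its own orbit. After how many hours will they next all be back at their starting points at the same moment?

78650 hours

We need the least common multiple of the intervals.
3025 = 5^2 × 11^2
550 = 2 × 5^2 × 11
715 = 5 × 11 × 13
LCM(3025, 550, 715) = 2 × 5^2 × 11^2 × 13 = 78650.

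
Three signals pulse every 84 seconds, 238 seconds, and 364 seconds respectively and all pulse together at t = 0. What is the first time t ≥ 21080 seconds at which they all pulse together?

37128 seconds

Joint pulses occur at multiples of LCM(84, 238, 364).
84 = 2^2 × 3 × 7
238 = 2 × 7 × 17
364 = 2^2 × 7 × 13
LCM(84, 238, 364) = 2^2 × 3 × 7 × 13 × 17 = 18564.
Smallest multiple of 18564 that is ≥ 21080: ⌈21080/18564⌉ × 18564 = 2 × 18564 = 37128.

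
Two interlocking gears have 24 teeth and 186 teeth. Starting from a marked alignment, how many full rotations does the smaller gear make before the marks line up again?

They are all back at their starting positions together after one LCM of the periods.
24 = 2^3 × 3
186 = 2 × 3 × 31
LCM(24, 186) = 2^3 × 3 × 31 = 744.
Rotations for period 24: 744 / 24 = 31.

31 rotations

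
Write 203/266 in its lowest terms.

203 = 7 × 29
266 = 2 × 7 × 19
gcd(203, 266) = 7.
Divide numerator and denominator by 7: 203/266 = 29/38.

29/38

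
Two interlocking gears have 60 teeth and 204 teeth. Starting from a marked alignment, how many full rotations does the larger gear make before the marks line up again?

5 rotations

All finish a whole number of cycles simultaneously at t = LCM of the periods.
60 = 2^2 × 3 × 5
204 = 2^2 × 3 × 17
LCM(60, 204) = 2^2 × 3 × 5 × 17 = 1020.
Rotations for period 204: 1020 / 204 = 5.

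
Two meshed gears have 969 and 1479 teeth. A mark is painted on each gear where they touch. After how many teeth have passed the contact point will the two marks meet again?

The first simultaneous occurrence is after LCM of the individual periods.
969 = 3 × 17 × 19
1479 = 3 × 17 × 29
LCM(969, 1479) = 3 × 17 × 19 × 29 = 28101.

28101 teeth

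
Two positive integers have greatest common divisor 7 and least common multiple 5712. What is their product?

39984

For any two positive integers, gcd × lcm = product = 7 × 5712 = 39984.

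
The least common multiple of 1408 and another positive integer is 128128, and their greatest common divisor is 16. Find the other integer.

gcd × lcm = product of the two integers, so the other integer is (16 × 128128) / 1408 = 1456.

1456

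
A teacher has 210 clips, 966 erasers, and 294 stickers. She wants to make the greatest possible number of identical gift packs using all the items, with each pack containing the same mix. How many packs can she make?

The pack count must divide each quantity, so the greatest is gcd(210, 966, 294).
210 = 2 × 3 × 5 × 7
966 = 2 × 3 × 7 × 23
294 = 2 × 3 × 7^2
gcd(210, 966, 294) = 2 × 3 × 7 = 42.

42 packs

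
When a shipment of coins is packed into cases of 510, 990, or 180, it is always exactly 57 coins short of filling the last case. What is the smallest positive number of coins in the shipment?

33603

Being 57 short of a full case of size k means N ≡ −57 (mod k), i.e. N + 57 is a multiple of each size.
510 = 2 × 3 × 5 × 17
990 = 2 × 3^2 × 5 × 11
180 = 2^2 × 3^2 × 5
LCM(510, 990, 180) = 2^2 × 3^2 × 5 × 11 × 17 = 33660.
Smallest positive N is 33660 − 57 = 33603.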